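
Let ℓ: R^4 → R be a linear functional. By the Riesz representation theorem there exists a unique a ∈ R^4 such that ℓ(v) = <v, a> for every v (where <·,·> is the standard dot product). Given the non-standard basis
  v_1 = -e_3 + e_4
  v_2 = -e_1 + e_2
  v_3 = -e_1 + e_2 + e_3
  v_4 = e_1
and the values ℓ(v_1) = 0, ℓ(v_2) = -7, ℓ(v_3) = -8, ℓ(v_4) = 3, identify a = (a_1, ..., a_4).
a = (3, -4, -1, -1)

Write a = (a_1, ..., a_4) in the standard basis. For each basis vector v_i, ℓ(v_i) = <v_i, a> is a linear equation in the a_j's. Collect the n equations into a matrix system V a = ℓ, where row i of V is v_i (expressed in the standard basis). Since V is invertible (lower-triangular with 1s on the diagonal, up to permutation), solve by back-substitution:
  V =
[[0, 0, -1, 1],
 [-1, 1, 0, 0],
 [-1, 1, 1, 0],
 [1, 0, 0, 0]]
  V a = (0, -7, -8, 3)
Solving gives a = (3, -4, -1, -1).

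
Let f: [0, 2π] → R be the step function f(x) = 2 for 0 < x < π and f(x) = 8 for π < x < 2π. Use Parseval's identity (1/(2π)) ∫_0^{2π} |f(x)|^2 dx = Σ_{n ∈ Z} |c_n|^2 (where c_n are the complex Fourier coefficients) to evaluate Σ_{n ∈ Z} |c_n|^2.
Σ |c_n|^2 = 34

Parseval equates the L^2 energy of f (normalised by 1/(2π)) with the ℓ^2 sum of its Fourier coefficients: (1/(2π)) ∫_0^{2π} |f|^2 = Σ |c_n|^2.
Compute the left side: (1/(2π)) [∫_0^π 2^2 dx + ∫_π^{2π} 8^2 dx] = (1/(2π)) · (4π + 64π) = (4 + 64)/2 = 34.
So Σ_{n ∈ Z} |c_n|^2 = 34.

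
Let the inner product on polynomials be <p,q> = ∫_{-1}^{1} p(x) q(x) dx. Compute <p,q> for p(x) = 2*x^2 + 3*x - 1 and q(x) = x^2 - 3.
<p,q> = 32/15

Expand the product: p(x)·q(x) = 2*x^4 + 3*x^3 - 7*x^2 - 9*x + 3.
∫_{-1}^{1} of each monomial x^k gives [2/(k+1) if k even, 0 if k odd]. Integrating term-by-term (or equivalently evaluating the antiderivative F(x) = 2*x^5/5 + 3*x^4/4 - 7*x^3/3 - 9*x^2/2 + 3*x at the endpoints):
  F(1) − F(−1) = -161/60 − (-289/60) = 32/15.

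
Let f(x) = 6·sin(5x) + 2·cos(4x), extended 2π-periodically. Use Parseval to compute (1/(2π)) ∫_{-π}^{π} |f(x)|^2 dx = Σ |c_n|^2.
Σ |c_n|^2 = 20

Expand |f|^2 and use orthogonality of {sin(nx), cos(mx)} on [-π, π]:
  ∫_{-π}^{π} sin(nx)^2 dx = π, ∫ cos(mx)^2 dx = π, and cross terms integrate to 0.
So ∫_{-π}^{π} f(x)^2 dx = 6^2 · π + 2^2 · π = (36 + 4)π.
Divide by 2π: (36 + 4)/2 = 20.
By Parseval, this equals Σ |c_n|^2.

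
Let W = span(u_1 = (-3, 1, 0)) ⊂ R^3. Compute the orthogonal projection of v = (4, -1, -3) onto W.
proj_W(v) = (39/10, -13/10, 0)

Set up U = [u_1 | ... | u_1] ∈ R^(3×1). The projector onto W = col(U) is P = U (U^T U)^(-1) U^T.
Compute U^T U =
  [10],
and U^T v = (-13).
Solve U^T U · c = U^T v for the coefficients: c = (-13/10). The projection is proj_W(v) = U c.
Check: (v - proj_W(v)) · u_1 = 0  (should be 0).
Result: proj_W(v) = (39/10, -13/10, 0).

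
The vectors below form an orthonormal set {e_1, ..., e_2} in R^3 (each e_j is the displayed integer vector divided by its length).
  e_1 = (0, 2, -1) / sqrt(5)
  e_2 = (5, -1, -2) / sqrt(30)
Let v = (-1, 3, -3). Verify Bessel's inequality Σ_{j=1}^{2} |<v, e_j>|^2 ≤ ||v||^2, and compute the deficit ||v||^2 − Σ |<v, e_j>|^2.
Σ |<v, e_j>|^2 = 49/3; ||v||^2 = 19; deficit = 8/3

Write each e_j = u_j / sqrt(<u_j, u_j>) where u_j is the displayed integer vector. Then <v, e_j> = <v, u_j> / sqrt(<u_j, u_j>), so |<v, e_j>|^2 = <v, u_j>^2 / <u_j, u_j>.
Coefficients: <v, e_1> = 9/sqrt(5), <v, e_2> = -2/sqrt(30).
Square and sum: Σ |<v, e_j>|^2 = 49/3.
Compute ||v||^2 = v·v = 19.
Deficit = 19 − 49/3 = 8/3 ≥ 0, confirming Bessel's inequality. (The deficit equals ||v − Σ <v,e_j> e_j||^2, the squared distance from v to span{e_j}.)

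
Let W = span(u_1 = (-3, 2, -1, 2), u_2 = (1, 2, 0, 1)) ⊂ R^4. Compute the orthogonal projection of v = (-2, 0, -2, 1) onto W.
proj_W(v) = (-79/33, 10/33, -7/11, 26/33)

Set up U = [u_1 | ... | u_2] ∈ R^(4×2). The projector onto W = col(U) is P = U (U^T U)^(-1) U^T.
Compute U^T U =
  [18, 3]
  [3, 6],
and U^T v = (10, -1).
Solve U^T U · c = U^T v for the coefficients: c = (7/11, -16/33). The projection is proj_W(v) = U c.
Check: (v - proj_W(v)) · u_1 = 0  (should be 0).
Check: (v - proj_W(v)) · u_2 = 0  (should be 0).
Result: proj_W(v) = (-79/33, 10/33, -7/11, 26/33).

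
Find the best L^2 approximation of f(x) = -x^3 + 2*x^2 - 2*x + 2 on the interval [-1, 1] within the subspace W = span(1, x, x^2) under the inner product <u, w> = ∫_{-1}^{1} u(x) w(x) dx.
g(x) = 2*x^2 - 13*x/5 + 2

The best approximation g ∈ W is the orthogonal projection of f onto W. Writing g = a_0 + a_1 x + a_2 x^2, the coefficients solve the normal equations G · a = b where
  G_{ij} = <φ_i, φ_j> and b_i = <f, φ_i>, with φ_0 = 1, φ_1 = x, φ_2 = x^2.
G =
  [2, 0, 2/3]
  [0, 2/3, 0]
  [2/3, 0, 2/5],
b = (16/3, -26/15, 32/15).
Solving gives a_0 = 2, a_1 = -13/5, a_2 = 2, so
  g(x) = 2*x^2 - 13*x/5 + 2.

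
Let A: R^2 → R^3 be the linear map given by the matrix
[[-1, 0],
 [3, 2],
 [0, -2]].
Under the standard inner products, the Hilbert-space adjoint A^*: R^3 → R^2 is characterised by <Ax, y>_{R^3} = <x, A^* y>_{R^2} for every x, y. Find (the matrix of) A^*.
A^* = A^T =
[[-1, 3, 0],
 [0, 2, -2]]

For real matrices with standard dot products, the defining identity <Ax, y> = <x, A^* y> gives (Ax)^T y = x^T (A^*) y, i.e. x^T A^T y = x^T (A^*) y. Since this holds for all x, y, we must have A^* = A^T. Therefore
A^* =
[[-1, 3, 0],
 [0, 2, -2]].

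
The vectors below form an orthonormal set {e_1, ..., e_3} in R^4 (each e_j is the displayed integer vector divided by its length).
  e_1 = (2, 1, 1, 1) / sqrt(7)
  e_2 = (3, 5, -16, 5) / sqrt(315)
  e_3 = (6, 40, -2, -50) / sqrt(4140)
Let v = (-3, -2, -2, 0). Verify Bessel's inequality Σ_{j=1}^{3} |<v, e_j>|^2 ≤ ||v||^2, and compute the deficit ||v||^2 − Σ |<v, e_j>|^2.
Σ |<v, e_j>|^2 = 390/23; ||v||^2 = 17; deficit = 1/23

Write each e_j = u_j / sqrt(<u_j, u_j>) where u_j is the displayed integer vector. Then <v, e_j> = <v, u_j> / sqrt(<u_j, u_j>), so |<v, e_j>|^2 = <v, u_j>^2 / <u_j, u_j>.
Coefficients: <v, e_1> = -10/sqrt(7), <v, e_2> = 13/sqrt(315), <v, e_3> = -94/sqrt(4140).
Square and sum: Σ |<v, e_j>|^2 = 390/23.
Compute ||v||^2 = v·v = 17.
Deficit = 17 − 390/23 = 1/23 ≥ 0, confirming Bessel's inequality. (The deficit equals ||v − Σ <v,e_j> e_j||^2, the squared distance from v to span{e_j}.)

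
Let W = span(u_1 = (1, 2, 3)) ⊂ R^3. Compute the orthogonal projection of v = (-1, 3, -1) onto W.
proj_W(v) = (1/7, 2/7, 3/7)

Set up U = [u_1 | ... | u_1] ∈ R^(3×1). The projector onto W = col(U) is P = U (U^T U)^(-1) U^T.
Compute U^T U =
  [14],
and U^T v = (2).
Solve U^T U · c = U^T v for the coefficients: c = (1/7). The projection is proj_W(v) = U c.
Check: (v - proj_W(v)) · u_1 = 0  (should be 0).
Result: proj_W(v) = (1/7, 2/7, 3/7).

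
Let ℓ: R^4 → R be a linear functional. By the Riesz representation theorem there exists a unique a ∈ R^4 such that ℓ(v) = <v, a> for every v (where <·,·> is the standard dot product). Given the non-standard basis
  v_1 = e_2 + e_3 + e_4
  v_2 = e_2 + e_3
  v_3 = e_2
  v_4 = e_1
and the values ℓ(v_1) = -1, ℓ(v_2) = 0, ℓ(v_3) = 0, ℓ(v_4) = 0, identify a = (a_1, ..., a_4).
a = (0, 0, 0, -1)

Write a = (a_1, ..., a_4) in the standard basis. For each basis vector v_i, ℓ(v_i) = <v_i, a> is a linear equation in the a_j's. Collect the n equations into a matrix system V a = ℓ, where row i of V is v_i (expressed in the standard basis). Since V is invertible (lower-triangular with 1s on the diagonal, up to permutation), solve by back-substitution:
  V =
[[0, 1, 1, 1],
 [0, 1, 1, 0],
 [0, 1, 0, 0],
 [1, 0, 0, 0]]
  V a = (-1, 0, 0, 0)
Solving gives a = (0, 0, 0, -1).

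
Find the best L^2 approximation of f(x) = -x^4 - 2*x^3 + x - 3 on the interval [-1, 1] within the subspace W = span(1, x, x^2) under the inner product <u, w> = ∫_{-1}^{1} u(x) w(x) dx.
g(x) = -6*x^2/7 - x/5 - 102/35

The best approximation g ∈ W is the orthogonal projection of f onto W. Writing g = a_0 + a_1 x + a_2 x^2, the coefficients solve the normal equations G · a = b where
  G_{ij} = <φ_i, φ_j> and b_i = <f, φ_i>, with φ_0 = 1, φ_1 = x, φ_2 = x^2.
G =
  [2, 0, 2/3]
  [0, 2/3, 0]
  [2/3, 0, 2/5],
b = (-32/5, -2/15, -16/7).
Solving gives a_0 = -102/35, a_1 = -1/5, a_2 = -6/7, so
  g(x) = -6*x^2/7 - x/5 - 102/35.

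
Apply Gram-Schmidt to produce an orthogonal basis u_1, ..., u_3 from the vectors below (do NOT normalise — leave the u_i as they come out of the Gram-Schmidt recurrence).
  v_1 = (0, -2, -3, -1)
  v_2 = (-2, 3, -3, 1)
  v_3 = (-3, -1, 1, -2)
Orthogonal basis:
  u_1 = (0, -2, -3, -1)
  u_2 = (-2, 23/7, -18/7, 8/7)
  u_3 = (-169/53, -29/53, 103/106, -193/106)

Apply the Gram-Schmidt recurrence
  u_1 = v_1
  u_i = v_i − Σ_{j<i} ((v_i · u_j) / (u_j · u_j)) · u_j.

Step by step this gives:
  u_1 = (0, -2, -3, -1)
  u_2 = (-2, 23/7, -18/7, 8/7)
  u_3 = (-169/53, -29/53, 103/106, -193/106)

Orthogonality check:
  u_2 · u_1 = 0 (should be 0)
  u_3 · u_1 = 0 (should be 0)
  u_3 · u_2 = 0 (should be 0)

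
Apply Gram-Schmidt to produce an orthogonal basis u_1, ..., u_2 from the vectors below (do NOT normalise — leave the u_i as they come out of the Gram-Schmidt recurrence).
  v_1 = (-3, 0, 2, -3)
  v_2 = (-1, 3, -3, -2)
Orthogonal basis:
  u_1 = (-3, 0, 2, -3)
  u_2 = (-13/22, 3, -36/11, -35/22)

Apply the Gram-Schmidt recurrence
  u_1 = v_1
  u_i = v_i − Σ_{j<i} ((v_i · u_j) / (u_j · u_j)) · u_j.

Step by step this gives:
  u_1 = (-3, 0, 2, -3)
  u_2 = (-13/22, 3, -36/11, -35/22)

Orthogonality check:
  u_2 · u_1 = 0 (should be 0)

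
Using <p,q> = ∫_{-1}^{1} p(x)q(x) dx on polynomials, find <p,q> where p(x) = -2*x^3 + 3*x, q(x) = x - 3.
<p,q> = 6/5

Expand the product: p(x)·q(x) = -2*x^4 + 6*x^3 + 3*x^2 - 9*x.
∫_{-1}^{1} of each monomial x^k gives [2/(k+1) if k even, 0 if k odd]. Integrating term-by-term (or equivalently evaluating the antiderivative F(x) = -2*x^5/5 + 3*x^4/2 + x^3 - 9*x^2/2 at the endpoints):
  F(1) − F(−1) = -12/5 − (-18/5) = 6/5.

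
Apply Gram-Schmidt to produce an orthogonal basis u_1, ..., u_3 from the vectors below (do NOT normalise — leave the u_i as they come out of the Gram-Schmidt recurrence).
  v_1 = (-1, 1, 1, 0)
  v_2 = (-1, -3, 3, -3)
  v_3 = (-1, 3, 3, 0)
Orthogonal basis:
  u_1 = (-1, 1, 1, 0)
  u_2 = (-2/3, -10/3, 8/3, -3)
  u_3 = (108/83, 42/83, 66/83, -12/83)

Apply the Gram-Schmidt recurrence
  u_1 = v_1
  u_i = v_i − Σ_{j<i} ((v_i · u_j) / (u_j · u_j)) · u_j.

Step by step this gives:
  u_1 = (-1, 1, 1, 0)
  u_2 = (-2/3, -10/3, 8/3, -3)
  u_3 = (108/83, 42/83, 66/83, -12/83)

Orthogonality check:
  u_2 · u_1 = 0 (should be 0)
  u_3 · u_1 = 0 (should be 0)
  u_3 · u_2 = 0 (should be 0)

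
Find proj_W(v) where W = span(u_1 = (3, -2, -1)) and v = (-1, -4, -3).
proj_W(v) = (12/7, -8/7, -4/7)

Set up U = [u_1 | ... | u_1] ∈ R^(3×1). The projector onto W = col(U) is P = U (U^T U)^(-1) U^T.
Compute U^T U =
  [14],
and U^T v = (8).
Solve U^T U · c = U^T v for the coefficients: c = (4/7). The projection is proj_W(v) = U c.
Check: (v - proj_W(v)) · u_1 = 0  (should be 0).
Result: proj_W(v) = (12/7, -8/7, -4/7).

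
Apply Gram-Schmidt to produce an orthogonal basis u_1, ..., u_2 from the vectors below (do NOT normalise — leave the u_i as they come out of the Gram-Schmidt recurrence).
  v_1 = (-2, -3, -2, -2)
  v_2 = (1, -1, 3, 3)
Orthogonal basis:
  u_1 = (-2, -3, -2, -2)
  u_2 = (-1/21, -18/7, 41/21, 41/21)

Apply the Gram-Schmidt recurrence
  u_1 = v_1
  u_i = v_i − Σ_{j<i} ((v_i · u_j) / (u_j · u_j)) · u_j.

Step by step this gives:
  u_1 = (-2, -3, -2, -2)
  u_2 = (-1/21, -18/7, 41/21, 41/21)

Orthogonality check:
  u_2 · u_1 = 0 (should be 0)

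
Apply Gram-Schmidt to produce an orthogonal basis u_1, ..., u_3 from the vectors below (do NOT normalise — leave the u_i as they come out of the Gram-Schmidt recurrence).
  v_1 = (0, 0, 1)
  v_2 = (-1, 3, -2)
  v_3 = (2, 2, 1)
Orthogonal basis:
  u_1 = (0, 0, 1)
  u_2 = (-1, 3, 0)
  u_3 = (12/5, 4/5, 0)

Apply the Gram-Schmidt recurrence
  u_1 = v_1
  u_i = v_i − Σ_{j<i} ((v_i · u_j) / (u_j · u_j)) · u_j.

Step by step this gives:
  u_1 = (0, 0, 1)
  u_2 = (-1, 3, 0)
  u_3 = (12/5, 4/5, 0)

Orthogonality check:
  u_2 · u_1 = 0 (should be 0)
  u_3 · u_1 = 0 (should be 0)
  u_3 · u_2 = 0 (should be 0)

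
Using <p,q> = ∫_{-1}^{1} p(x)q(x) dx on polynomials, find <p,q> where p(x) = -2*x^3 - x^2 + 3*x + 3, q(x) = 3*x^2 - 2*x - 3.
<p,q> = -68/5

Expand the product: p(x)·q(x) = -6*x^5 + x^4 + 17*x^3 + 6*x^2 - 15*x - 9.
∫_{-1}^{1} of each monomial x^k gives [2/(k+1) if k even, 0 if k odd]. Integrating term-by-term (or equivalently evaluating the antiderivative F(x) = -x^6 + x^5/5 + 17*x^4/4 + 2*x^3 - 15*x^2/2 - 9*x at the endpoints):
  F(1) − F(−1) = -221/20 − (51/20) = -68/5.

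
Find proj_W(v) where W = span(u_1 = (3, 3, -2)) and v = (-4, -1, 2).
proj_W(v) = (-57/22, -57/22, 19/11)

Set up U = [u_1 | ... | u_1] ∈ R^(3×1). The projector onto W = col(U) is P = U (U^T U)^(-1) U^T.
Compute U^T U =
  [22],
and U^T v = (-19).
Solve U^T U · c = U^T v for the coefficients: c = (-19/22). The projection is proj_W(v) = U c.
Check: (v - proj_W(v)) · u_1 = 0  (should be 0).
Result: proj_W(v) = (-57/22, -57/22, 19/11).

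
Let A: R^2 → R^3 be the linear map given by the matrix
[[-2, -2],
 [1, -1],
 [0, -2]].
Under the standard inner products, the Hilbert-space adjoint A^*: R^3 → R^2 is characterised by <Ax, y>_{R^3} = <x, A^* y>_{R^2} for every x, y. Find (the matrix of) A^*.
A^* = A^T =
[[-2, 1, 0],
 [-2, -1, -2]]

For real matrices with standard dot products, the defining identity <Ax, y> = <x, A^* y> gives (Ax)^T y = x^T (A^*) y, i.e. x^T A^T y = x^T (A^*) y. Since this holds for all x, y, we must have A^* = A^T. Therefore
A^* =
[[-2, 1, 0],
 [-2, -1, -2]].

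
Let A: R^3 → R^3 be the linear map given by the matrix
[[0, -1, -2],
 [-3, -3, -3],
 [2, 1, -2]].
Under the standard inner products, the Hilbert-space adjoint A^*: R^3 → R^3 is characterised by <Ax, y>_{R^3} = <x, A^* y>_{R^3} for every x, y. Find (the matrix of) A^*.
A^* = A^T =
[[0, -3, 2],
 [-1, -3, 1],
 [-2, -3, -2]]

For real matrices with standard dot products, the defining identity <Ax, y> = <x, A^* y> gives (Ax)^T y = x^T (A^*) y, i.e. x^T A^T y = x^T (A^*) y. Since this holds for all x, y, we must have A^* = A^T. Therefore
A^* =
[[0, -3, 2],
 [-1, -3, 1],
 [-2, -3, -2]].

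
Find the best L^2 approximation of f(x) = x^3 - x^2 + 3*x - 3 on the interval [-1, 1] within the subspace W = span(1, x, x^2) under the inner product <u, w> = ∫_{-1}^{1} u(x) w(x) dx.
g(x) = -x^2 + 18*x/5 - 3

The best approximation g ∈ W is the orthogonal projection of f onto W. Writing g = a_0 + a_1 x + a_2 x^2, the coefficients solve the normal equations G · a = b where
  G_{ij} = <φ_i, φ_j> and b_i = <f, φ_i>, with φ_0 = 1, φ_1 = x, φ_2 = x^2.
G =
  [2, 0, 2/3]
  [0, 2/3, 0]
  [2/3, 0, 2/5],
b = (-20/3, 12/5, -12/5).
Solving gives a_0 = -3, a_1 = 18/5, a_2 = -1, so
  g(x) = -x^2 + 18*x/5 - 3.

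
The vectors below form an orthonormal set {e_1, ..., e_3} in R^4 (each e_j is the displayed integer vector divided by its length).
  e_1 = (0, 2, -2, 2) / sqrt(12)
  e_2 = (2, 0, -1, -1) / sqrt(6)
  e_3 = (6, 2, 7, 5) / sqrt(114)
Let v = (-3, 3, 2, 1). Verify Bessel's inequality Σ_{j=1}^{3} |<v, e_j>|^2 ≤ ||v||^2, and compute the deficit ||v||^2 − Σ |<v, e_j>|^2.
Σ |<v, e_j>|^2 = 290/19; ||v||^2 = 23; deficit = 147/19

Write each e_j = u_j / sqrt(<u_j, u_j>) where u_j is the displayed integer vector. Then <v, e_j> = <v, u_j> / sqrt(<u_j, u_j>), so |<v, e_j>|^2 = <v, u_j>^2 / <u_j, u_j>.
Coefficients: <v, e_1> = 4/sqrt(12), <v, e_2> = -9/sqrt(6), <v, e_3> = 7/sqrt(114).
Square and sum: Σ |<v, e_j>|^2 = 290/19.
Compute ||v||^2 = v·v = 23.
Deficit = 23 − 290/19 = 147/19 ≥ 0, confirming Bessel's inequality. (The deficit equals ||v − Σ <v,e_j> e_j||^2, the squared distance from v to span{e_j}.)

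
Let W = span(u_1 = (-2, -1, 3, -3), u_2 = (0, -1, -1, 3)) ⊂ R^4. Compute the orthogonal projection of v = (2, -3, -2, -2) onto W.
proj_W(v) = (1/3, 14/33, -8/33, -3/11)

Set up U = [u_1 | ... | u_2] ∈ R^(4×2). The projector onto W = col(U) is P = U (U^T U)^(-1) U^T.
Compute U^T U =
  [23, -11]
  [-11, 11],
and U^T v = (-1, -1).
Solve U^T U · c = U^T v for the coefficients: c = (-1/6, -17/66). The projection is proj_W(v) = U c.
Check: (v - proj_W(v)) · u_1 = 0  (should be 0).
Check: (v - proj_W(v)) · u_2 = 0  (should be 0).
Result: proj_W(v) = (1/3, 14/33, -8/33, -3/11).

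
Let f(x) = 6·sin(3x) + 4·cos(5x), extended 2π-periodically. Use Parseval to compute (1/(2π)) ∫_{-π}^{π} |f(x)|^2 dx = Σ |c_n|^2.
Σ |c_n|^2 = 26

Expand |f|^2 and use orthogonality of {sin(nx), cos(mx)} on [-π, π]:
  ∫_{-π}^{π} sin(nx)^2 dx = π, ∫ cos(mx)^2 dx = π, and cross terms integrate to 0.
So ∫_{-π}^{π} f(x)^2 dx = 6^2 · π + 4^2 · π = (36 + 16)π.
Divide by 2π: (36 + 16)/2 = 26.
By Parseval, this equals Σ |c_n|^2.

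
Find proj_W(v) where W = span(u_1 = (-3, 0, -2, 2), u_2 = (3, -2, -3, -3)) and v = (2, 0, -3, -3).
proj_W(v) = (486/223, -354/223, -561/223, -501/223)

Set up U = [u_1 | ... | u_2] ∈ R^(4×2). The projector onto W = col(U) is P = U (U^T U)^(-1) U^T.
Compute U^T U =
  [17, -9]
  [-9, 31],
and U^T v = (-6, 24).
Solve U^T U · c = U^T v for the coefficients: c = (15/223, 177/223). The projection is proj_W(v) = U c.
Check: (v - proj_W(v)) · u_1 = 0  (should be 0).
Check: (v - proj_W(v)) · u_2 = 0  (should be 0).
Result: proj_W(v) = (486/223, -354/223, -561/223, -501/223).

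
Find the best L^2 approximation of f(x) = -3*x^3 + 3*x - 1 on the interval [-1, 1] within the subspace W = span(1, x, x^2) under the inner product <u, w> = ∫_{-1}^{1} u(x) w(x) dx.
g(x) = 6*x/5 - 1

The best approximation g ∈ W is the orthogonal projection of f onto W. Writing g = a_0 + a_1 x + a_2 x^2, the coefficients solve the normal equations G · a = b where
  G_{ij} = <φ_i, φ_j> and b_i = <f, φ_i>, with φ_0 = 1, φ_1 = x, φ_2 = x^2.
G =
  [2, 0, 2/3]
  [0, 2/3, 0]
  [2/3, 0, 2/5],
b = (-2, 4/5, -2/3).
Solving gives a_0 = -1, a_1 = 6/5, a_2 = 0, so
  g(x) = 6*x/5 - 1.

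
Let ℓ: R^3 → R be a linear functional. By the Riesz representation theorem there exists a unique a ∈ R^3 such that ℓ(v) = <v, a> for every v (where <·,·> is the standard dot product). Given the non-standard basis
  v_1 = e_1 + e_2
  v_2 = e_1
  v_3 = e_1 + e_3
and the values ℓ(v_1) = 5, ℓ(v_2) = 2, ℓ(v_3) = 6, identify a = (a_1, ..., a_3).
a = (2, 3, 4)

Write a = (a_1, ..., a_3) in the standard basis. For each basis vector v_i, ℓ(v_i) = <v_i, a> is a linear equation in the a_j's. Collect the n equations into a matrix system V a = ℓ, where row i of V is v_i (expressed in the standard basis). Since V is invertible (lower-triangular with 1s on the diagonal, up to permutation), solve by back-substitution:
  V =
[[1, 1, 0],
 [1, 0, 0],
 [1, 0, 1]]
  V a = (5, 2, 6)
Solving gives a = (2, 3, 4).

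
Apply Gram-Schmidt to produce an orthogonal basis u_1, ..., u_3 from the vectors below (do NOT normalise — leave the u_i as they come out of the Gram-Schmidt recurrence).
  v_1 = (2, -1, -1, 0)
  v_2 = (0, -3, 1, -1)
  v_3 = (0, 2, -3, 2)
Orthogonal basis:
  u_1 = (2, -1, -1, 0)
  u_2 = (-2/3, -8/3, 4/3, -1)
  u_3 = (-33/31, -47/62, -85/62, 28/31)

Apply the Gram-Schmidt recurrence
  u_1 = v_1
  u_i = v_i − Σ_{j<i} ((v_i · u_j) / (u_j · u_j)) · u_j.

Step by step this gives:
  u_1 = (2, -1, -1, 0)
  u_2 = (-2/3, -8/3, 4/3, -1)
  u_3 = (-33/31, -47/62, -85/62, 28/31)

Orthogonality check:
  u_2 · u_1 = 0 (should be 0)
  u_3 · u_1 = 0 (should be 0)
  u_3 · u_2 = 0 (should be 0)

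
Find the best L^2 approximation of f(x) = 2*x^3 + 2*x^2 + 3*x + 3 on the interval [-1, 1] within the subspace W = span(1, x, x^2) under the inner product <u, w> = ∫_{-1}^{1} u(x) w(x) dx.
g(x) = 2*x^2 + 21*x/5 + 3

The best approximation g ∈ W is the orthogonal projection of f onto W. Writing g = a_0 + a_1 x + a_2 x^2, the coefficients solve the normal equations G · a = b where
  G_{ij} = <φ_i, φ_j> and b_i = <f, φ_i>, with φ_0 = 1, φ_1 = x, φ_2 = x^2.
G =
  [2, 0, 2/3]
  [0, 2/3, 0]
  [2/3, 0, 2/5],
b = (22/3, 14/5, 14/5).
Solving gives a_0 = 3, a_1 = 21/5, a_2 = 2, so
  g(x) = 2*x^2 + 21*x/5 + 3.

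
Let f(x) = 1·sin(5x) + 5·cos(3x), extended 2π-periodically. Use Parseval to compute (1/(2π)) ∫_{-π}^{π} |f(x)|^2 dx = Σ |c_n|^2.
Σ |c_n|^2 = 13

Expand |f|^2 and use orthogonality of {sin(nx), cos(mx)} on [-π, π]:
  ∫_{-π}^{π} sin(nx)^2 dx = π, ∫ cos(mx)^2 dx = π, and cross terms integrate to 0.
So ∫_{-π}^{π} f(x)^2 dx = 1^2 · π + 5^2 · π = (1 + 25)π.
Divide by 2π: (1 + 25)/2 = 13.
By Parseval, this equals Σ |c_n|^2.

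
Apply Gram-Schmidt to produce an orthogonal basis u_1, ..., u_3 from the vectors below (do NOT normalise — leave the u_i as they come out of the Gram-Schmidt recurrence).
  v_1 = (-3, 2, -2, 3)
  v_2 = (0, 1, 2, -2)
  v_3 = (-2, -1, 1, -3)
Orthogonal basis:
  u_1 = (-3, 2, -2, 3)
  u_2 = (-12/13, 21/13, 18/13, -14/13)
  u_3 = (-361/170, -141/85, -48/85, -237/170)

Apply the Gram-Schmidt recurrence
  u_1 = v_1
  u_i = v_i − Σ_{j<i} ((v_i · u_j) / (u_j · u_j)) · u_j.

Step by step this gives:
  u_1 = (-3, 2, -2, 3)
  u_2 = (-12/13, 21/13, 18/13, -14/13)
  u_3 = (-361/170, -141/85, -48/85, -237/170)

Orthogonality check:
  u_2 · u_1 = 0 (should be 0)
  u_3 · u_1 = 0 (should be 0)
  u_3 · u_2 = 0 (should be 0)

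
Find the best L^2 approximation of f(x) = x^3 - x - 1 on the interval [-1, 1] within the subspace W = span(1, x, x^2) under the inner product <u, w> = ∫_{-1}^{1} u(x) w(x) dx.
g(x) = -2*x/5 - 1

The best approximation g ∈ W is the orthogonal projection of f onto W. Writing g = a_0 + a_1 x + a_2 x^2, the coefficients solve the normal equations G · a = b where
  G_{ij} = <φ_i, φ_j> and b_i = <f, φ_i>, with φ_0 = 1, φ_1 = x, φ_2 = x^2.
G =
  [2, 0, 2/3]
  [0, 2/3, 0]
  [2/3, 0, 2/5],
b = (-2, -4/15, -2/3).
Solving gives a_0 = -1, a_1 = -2/5, a_2 = 0, so
  g(x) = -2*x/5 - 1.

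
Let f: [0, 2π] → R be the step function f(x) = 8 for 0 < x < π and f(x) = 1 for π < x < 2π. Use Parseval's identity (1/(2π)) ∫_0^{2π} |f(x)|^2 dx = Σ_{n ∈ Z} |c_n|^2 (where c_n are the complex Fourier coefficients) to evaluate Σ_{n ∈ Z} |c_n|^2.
Σ |c_n|^2 = 65/2

Parseval equates the L^2 energy of f (normalised by 1/(2π)) with the ℓ^2 sum of its Fourier coefficients: (1/(2π)) ∫_0^{2π} |f|^2 = Σ |c_n|^2.
Compute the left side: (1/(2π)) [∫_0^π 8^2 dx + ∫_π^{2π} 1^2 dx] = (1/(2π)) · (64π + 1π) = (64 + 1)/2 = 65/2.
So Σ_{n ∈ Z} |c_n|^2 = 65/2.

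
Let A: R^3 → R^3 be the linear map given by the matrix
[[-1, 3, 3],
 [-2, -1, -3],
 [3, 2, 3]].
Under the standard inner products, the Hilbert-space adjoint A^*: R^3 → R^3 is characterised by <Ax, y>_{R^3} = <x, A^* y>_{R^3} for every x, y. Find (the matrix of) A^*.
A^* = A^T =
[[-1, -2, 3],
 [3, -1, 2],
 [3, -3, 3]]

For real matrices with standard dot products, the defining identity <Ax, y> = <x, A^* y> gives (Ax)^T y = x^T (A^*) y, i.e. x^T A^T y = x^T (A^*) y. Since this holds for all x, y, we must have A^* = A^T. Therefore
A^* =
[[-1, -2, 3],
 [3, -1, 2],
 [3, -3, 3]].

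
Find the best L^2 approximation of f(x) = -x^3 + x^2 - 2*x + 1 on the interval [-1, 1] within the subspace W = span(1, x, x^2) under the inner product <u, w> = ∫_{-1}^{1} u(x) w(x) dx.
g(x) = x^2 - 13*x/5 + 1

The best approximation g ∈ W is the orthogonal projection of f onto W. Writing g = a_0 + a_1 x + a_2 x^2, the coefficients solve the normal equations G · a = b where
  G_{ij} = <φ_i, φ_j> and b_i = <f, φ_i>, with φ_0 = 1, φ_1 = x, φ_2 = x^2.
G =
  [2, 0, 2/3]
  [0, 2/3, 0]
  [2/3, 0, 2/5],
b = (8/3, -26/15, 16/15).
Solving gives a_0 = 1, a_1 = -13/5, a_2 = 1, so
  g(x) = x^2 - 13*x/5 + 1.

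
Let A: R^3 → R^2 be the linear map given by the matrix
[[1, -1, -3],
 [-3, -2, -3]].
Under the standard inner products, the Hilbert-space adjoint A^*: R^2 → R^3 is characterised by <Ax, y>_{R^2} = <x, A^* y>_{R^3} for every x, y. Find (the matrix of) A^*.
A^* = A^T =
[[1, -3],
 [-1, -2],
 [-3, -3]]

For real matrices with standard dot products, the defining identity <Ax, y> = <x, A^* y> gives (Ax)^T y = x^T (A^*) y, i.e. x^T A^T y = x^T (A^*) y. Since this holds for all x, y, we must have A^* = A^T. Therefore
A^* =
[[1, -3],
 [-1, -2],
 [-3, -3]].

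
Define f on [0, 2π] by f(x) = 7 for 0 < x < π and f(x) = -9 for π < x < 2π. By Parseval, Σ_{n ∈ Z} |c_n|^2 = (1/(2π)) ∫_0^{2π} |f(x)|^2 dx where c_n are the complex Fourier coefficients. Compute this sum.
Σ |c_n|^2 = 65

Parseval equates the L^2 energy of f (normalised by 1/(2π)) with the ℓ^2 sum of its Fourier coefficients: (1/(2π)) ∫_0^{2π} |f|^2 = Σ |c_n|^2.
Compute the left side: (1/(2π)) [∫_0^π 7^2 dx + ∫_π^{2π} (-9)^2 dx] = (1/(2π)) · (49π + 81π) = (49 + 81)/2 = 65.
So Σ_{n ∈ Z} |c_n|^2 = 65.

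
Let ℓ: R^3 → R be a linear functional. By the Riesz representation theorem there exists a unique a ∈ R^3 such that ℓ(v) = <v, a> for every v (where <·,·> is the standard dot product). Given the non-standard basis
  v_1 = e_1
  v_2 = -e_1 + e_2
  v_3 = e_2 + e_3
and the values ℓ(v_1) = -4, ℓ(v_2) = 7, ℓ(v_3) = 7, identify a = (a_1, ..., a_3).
a = (-4, 3, 4)

Write a = (a_1, ..., a_3) in the standard basis. For each basis vector v_i, ℓ(v_i) = <v_i, a> is a linear equation in the a_j's. Collect the n equations into a matrix system V a = ℓ, where row i of V is v_i (expressed in the standard basis). Since V is invertible (lower-triangular with 1s on the diagonal, up to permutation), solve by back-substitution:
  V =
[[1, 0, 0],
 [-1, 1, 0],
 [0, 1, 1]]
  V a = (-4, 7, 7)
Solving gives a = (-4, 3, 4).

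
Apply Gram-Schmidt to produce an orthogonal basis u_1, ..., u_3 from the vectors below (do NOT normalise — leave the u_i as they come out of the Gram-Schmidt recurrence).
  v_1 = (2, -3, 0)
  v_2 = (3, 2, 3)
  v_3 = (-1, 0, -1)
Orthogonal basis:
  u_1 = (2, -3, 0)
  u_2 = (3, 2, 3)
  u_3 = (18/143, 12/143, -2/11)

Apply the Gram-Schmidt recurrence
  u_1 = v_1
  u_i = v_i − Σ_{j<i} ((v_i · u_j) / (u_j · u_j)) · u_j.

Step by step this gives:
  u_1 = (2, -3, 0)
  u_2 = (3, 2, 3)
  u_3 = (18/143, 12/143, -2/11)

Orthogonality check:
  u_2 · u_1 = 0 (should be 0)
  u_3 · u_1 = 0 (should be 0)
  u_3 · u_2 = 0 (should be 0)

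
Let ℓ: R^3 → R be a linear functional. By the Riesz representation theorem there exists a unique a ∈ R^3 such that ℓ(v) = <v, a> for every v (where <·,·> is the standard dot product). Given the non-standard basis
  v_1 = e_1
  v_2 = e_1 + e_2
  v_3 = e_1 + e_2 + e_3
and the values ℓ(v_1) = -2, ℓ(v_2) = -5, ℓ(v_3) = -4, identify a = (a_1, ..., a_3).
a = (-2, -3, 1)

Write a = (a_1, ..., a_3) in the standard basis. For each basis vector v_i, ℓ(v_i) = <v_i, a> is a linear equation in the a_j's. Collect the n equations into a matrix system V a = ℓ, where row i of V is v_i (expressed in the standard basis). Since V is invertible (lower-triangular with 1s on the diagonal, up to permutation), solve by back-substitution:
  V =
[[1, 0, 0],
 [1, 1, 0],
 [1, 1, 1]]
  V a = (-2, -5, -4)
Solving gives a = (-2, -3, 1).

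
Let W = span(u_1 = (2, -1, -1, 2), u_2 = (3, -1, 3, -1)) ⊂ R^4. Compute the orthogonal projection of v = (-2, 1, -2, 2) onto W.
proj_W(v) = (-89/49, 51/98, -253/98, 9/7)

Set up U = [u_1 | ... | u_2] ∈ R^(4×2). The projector onto W = col(U) is P = U (U^T U)^(-1) U^T.
Compute U^T U =
  [10, 2]
  [2, 20],
and U^T v = (1, -15).
Solve U^T U · c = U^T v for the coefficients: c = (25/98, -38/49). The projection is proj_W(v) = U c.
Check: (v - proj_W(v)) · u_1 = 0  (should be 0).
Check: (v - proj_W(v)) · u_2 = 0  (should be 0).
Result: proj_W(v) = (-89/49, 51/98, -253/98, 9/7).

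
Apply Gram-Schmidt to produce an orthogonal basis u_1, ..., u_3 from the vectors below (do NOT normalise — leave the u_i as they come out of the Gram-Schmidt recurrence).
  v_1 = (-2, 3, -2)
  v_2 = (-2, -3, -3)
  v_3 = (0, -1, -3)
Orthogonal basis:
  u_1 = (-2, 3, -2)
  u_2 = (-32/17, -54/17, -49/17)
  u_3 = (510/373, 68/373, -408/373)

Apply the Gram-Schmidt recurrence
  u_1 = v_1
  u_i = v_i − Σ_{j<i} ((v_i · u_j) / (u_j · u_j)) · u_j.

Step by step this gives:
  u_1 = (-2, 3, -2)
  u_2 = (-32/17, -54/17, -49/17)
  u_3 = (510/373, 68/373, -408/373)

Orthogonality check:
  u_2 · u_1 = 0 (should be 0)
  u_3 · u_1 = 0 (should be 0)
  u_3 · u_2 = 0 (should be 0)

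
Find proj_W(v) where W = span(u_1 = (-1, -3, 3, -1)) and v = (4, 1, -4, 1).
proj_W(v) = (1, 3, -3, 1)

Set up U = [u_1 | ... | u_1] ∈ R^(4×1). The projector onto W = col(U) is P = U (U^T U)^(-1) U^T.
Compute U^T U =
  [20],
and U^T v = (-20).
Solve U^T U · c = U^T v for the coefficients: c = (-1). The projection is proj_W(v) = U c.
Check: (v - proj_W(v)) · u_1 = 0  (should be 0).
Result: proj_W(v) = (1, 3, -3, 1).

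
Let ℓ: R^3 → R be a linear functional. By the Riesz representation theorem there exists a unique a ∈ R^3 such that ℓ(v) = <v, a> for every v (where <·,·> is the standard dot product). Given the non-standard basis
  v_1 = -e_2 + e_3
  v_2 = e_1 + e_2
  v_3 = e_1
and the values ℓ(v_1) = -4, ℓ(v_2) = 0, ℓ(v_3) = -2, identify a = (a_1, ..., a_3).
a = (-2, 2, -2)

Write a = (a_1, ..., a_3) in the standard basis. For each basis vector v_i, ℓ(v_i) = <v_i, a> is a linear equation in the a_j's. Collect the n equations into a matrix system V a = ℓ, where row i of V is v_i (expressed in the standard basis). Since V is invertible (lower-triangular with 1s on the diagonal, up to permutation), solve by back-substitution:
  V =
[[0, -1, 1],
 [1, 1, 0],
 [1, 0, 0]]
  V a = (-4, 0, -2)
Solving gives a = (-2, 2, -2).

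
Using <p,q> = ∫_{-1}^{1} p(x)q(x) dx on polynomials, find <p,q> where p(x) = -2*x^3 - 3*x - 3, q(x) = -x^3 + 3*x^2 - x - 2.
<p,q> = 74/7

Expand the product: p(x)·q(x) = 2*x^6 - 6*x^5 + 5*x^4 - 2*x^3 - 6*x^2 + 9*x + 6.
∫_{-1}^{1} of each monomial x^k gives [2/(k+1) if k even, 0 if k odd]. Integrating term-by-term (or equivalently evaluating the antiderivative F(x) = 2*x^7/7 - x^6 + x^5 - x^4/2 - 2*x^3 + 9*x^2/2 + 6*x at the endpoints):
  F(1) − F(−1) = 58/7 − (-16/7) = 74/7.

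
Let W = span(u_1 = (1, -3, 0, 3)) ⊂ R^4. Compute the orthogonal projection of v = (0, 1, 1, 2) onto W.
proj_W(v) = (3/19, -9/19, 0, 9/19)

Set up U = [u_1 | ... | u_1] ∈ R^(4×1). The projector onto W = col(U) is P = U (U^T U)^(-1) U^T.
Compute U^T U =
  [19],
and U^T v = (3).
Solve U^T U · c = U^T v for the coefficients: c = (3/19). The projection is proj_W(v) = U c.
Check: (v - proj_W(v)) · u_1 = 0  (should be 0).
Result: proj_W(v) = (3/19, -9/19, 0, 9/19).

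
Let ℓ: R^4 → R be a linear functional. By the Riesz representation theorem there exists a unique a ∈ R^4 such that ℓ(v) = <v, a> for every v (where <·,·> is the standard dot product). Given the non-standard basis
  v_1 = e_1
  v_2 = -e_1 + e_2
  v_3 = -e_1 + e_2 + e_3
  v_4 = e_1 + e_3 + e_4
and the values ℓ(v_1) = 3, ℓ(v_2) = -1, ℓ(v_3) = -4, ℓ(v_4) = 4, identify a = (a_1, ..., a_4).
a = (3, 2, -3, 4)

Write a = (a_1, ..., a_4) in the standard basis. For each basis vector v_i, ℓ(v_i) = <v_i, a> is a linear equation in the a_j's. Collect the n equations into a matrix system V a = ℓ, where row i of V is v_i (expressed in the standard basis). Since V is invertible (lower-triangular with 1s on the diagonal, up to permutation), solve by back-substitution:
  V =
[[1, 0, 0, 0],
 [-1, 1, 0, 0],
 [-1, 1, 1, 0],
 [1, 0, 1, 1]]
  V a = (3, -1, -4, 4)
Solving gives a = (3, 2, -3, 4).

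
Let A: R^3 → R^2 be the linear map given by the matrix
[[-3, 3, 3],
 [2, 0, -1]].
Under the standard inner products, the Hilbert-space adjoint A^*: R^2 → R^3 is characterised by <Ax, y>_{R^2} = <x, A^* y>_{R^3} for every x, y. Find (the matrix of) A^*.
A^* = A^T =
[[-3, 2],
 [3, 0],
 [3, -1]]

For real matrices with standard dot products, the defining identity <Ax, y> = <x, A^* y> gives (Ax)^T y = x^T (A^*) y, i.e. x^T A^T y = x^T (A^*) y. Since this holds for all x, y, we must have A^* = A^T. Therefore
A^* =
[[-3, 2],
 [3, 0],
 [3, -1]].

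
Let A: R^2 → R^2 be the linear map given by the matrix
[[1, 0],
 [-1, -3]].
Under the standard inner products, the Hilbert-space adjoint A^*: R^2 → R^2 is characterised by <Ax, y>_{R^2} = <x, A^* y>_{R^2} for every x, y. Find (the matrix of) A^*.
A^* = A^T =
[[1, -1],
 [0, -3]]

For real matrices with standard dot products, the defining identity <Ax, y> = <x, A^* y> gives (Ax)^T y = x^T (A^*) y, i.e. x^T A^T y = x^T (A^*) y. Since this holds for all x, y, we must have A^* = A^T. Therefore
A^* =
[[1, -1],
 [0, -3]].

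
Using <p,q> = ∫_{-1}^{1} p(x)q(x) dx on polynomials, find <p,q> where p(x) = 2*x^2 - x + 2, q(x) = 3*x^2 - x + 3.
<p,q> = 346/15

Expand the product: p(x)·q(x) = 6*x^4 - 5*x^3 + 13*x^2 - 5*x + 6.
∫_{-1}^{1} of each monomial x^k gives [2/(k+1) if k even, 0 if k odd]. Integrating term-by-term (or equivalently evaluating the antiderivative F(x) = 6*x^5/5 - 5*x^4/4 + 13*x^3/3 - 5*x^2/2 + 6*x at the endpoints):
  F(1) − F(−1) = 467/60 − (-917/60) = 346/15.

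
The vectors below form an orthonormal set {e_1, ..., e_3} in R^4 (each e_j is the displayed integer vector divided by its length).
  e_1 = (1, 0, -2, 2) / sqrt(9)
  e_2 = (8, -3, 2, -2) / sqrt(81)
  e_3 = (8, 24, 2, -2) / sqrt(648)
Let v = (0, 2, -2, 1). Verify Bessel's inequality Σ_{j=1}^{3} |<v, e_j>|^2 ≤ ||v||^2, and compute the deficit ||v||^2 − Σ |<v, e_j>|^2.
Σ |<v, e_j>|^2 = 17/2; ||v||^2 = 9; deficit = 1/2

Write each e_j = u_j / sqrt(<u_j, u_j>) where u_j is the displayed integer vector. Then <v, e_j> = <v, u_j> / sqrt(<u_j, u_j>), so |<v, e_j>|^2 = <v, u_j>^2 / <u_j, u_j>.
Coefficients: <v, e_1> = 6/sqrt(9), <v, e_2> = -12/sqrt(81), <v, e_3> = 42/sqrt(648).
Square and sum: Σ |<v, e_j>|^2 = 17/2.
Compute ||v||^2 = v·v = 9.
Deficit = 9 − 17/2 = 1/2 ≥ 0, confirming Bessel's inequality. (The deficit equals ||v − Σ <v,e_j> e_j||^2, the squared distance from v to span{e_j}.)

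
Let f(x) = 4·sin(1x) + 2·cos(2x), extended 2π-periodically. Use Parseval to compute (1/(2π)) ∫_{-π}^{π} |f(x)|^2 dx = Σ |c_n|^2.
Σ |c_n|^2 = 10

Expand |f|^2 and use orthogonality of {sin(nx), cos(mx)} on [-π, π]:
  ∫_{-π}^{π} sin(nx)^2 dx = π, ∫ cos(mx)^2 dx = π, and cross terms integrate to 0.
So ∫_{-π}^{π} f(x)^2 dx = 4^2 · π + 2^2 · π = (16 + 4)π.
Divide by 2π: (16 + 4)/2 = 10.
By Parseval, this equals Σ |c_n|^2.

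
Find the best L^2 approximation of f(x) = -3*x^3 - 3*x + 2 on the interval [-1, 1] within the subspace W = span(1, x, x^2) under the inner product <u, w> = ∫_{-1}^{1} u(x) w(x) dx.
g(x) = 2 - 24*x/5

The best approximation g ∈ W is the orthogonal projection of f onto W. Writing g = a_0 + a_1 x + a_2 x^2, the coefficients solve the normal equations G · a = b where
  G_{ij} = <φ_i, φ_j> and b_i = <f, φ_i>, with φ_0 = 1, φ_1 = x, φ_2 = x^2.
G =
  [2, 0, 2/3]
  [0, 2/3, 0]
  [2/3, 0, 2/5],
b = (4, -16/5, 4/3).
Solving gives a_0 = 2, a_1 = -24/5, a_2 = 0, so
  g(x) = 2 - 24*x/5.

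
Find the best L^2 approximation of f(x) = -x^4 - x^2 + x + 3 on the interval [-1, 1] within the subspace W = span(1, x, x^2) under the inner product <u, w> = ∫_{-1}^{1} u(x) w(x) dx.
g(x) = -13*x^2/7 + x + 108/35

The best approximation g ∈ W is the orthogonal projection of f onto W. Writing g = a_0 + a_1 x + a_2 x^2, the coefficients solve the normal equations G · a = b where
  G_{ij} = <φ_i, φ_j> and b_i = <f, φ_i>, with φ_0 = 1, φ_1 = x, φ_2 = x^2.
G =
  [2, 0, 2/3]
  [0, 2/3, 0]
  [2/3, 0, 2/5],
b = (74/15, 2/3, 46/35).
Solving gives a_0 = 108/35, a_1 = 1, a_2 = -13/7, so
  g(x) = -13*x^2/7 + x + 108/35.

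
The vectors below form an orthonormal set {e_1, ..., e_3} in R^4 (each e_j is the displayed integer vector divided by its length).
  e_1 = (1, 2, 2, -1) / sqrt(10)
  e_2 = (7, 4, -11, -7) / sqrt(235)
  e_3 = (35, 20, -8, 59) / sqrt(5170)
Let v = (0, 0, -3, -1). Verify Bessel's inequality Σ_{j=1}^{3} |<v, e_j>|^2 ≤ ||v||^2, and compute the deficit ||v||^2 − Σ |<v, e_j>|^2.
Σ |<v, e_j>|^2 = 105/11; ||v||^2 = 10; deficit = 5/11

Write each e_j = u_j / sqrt(<u_j, u_j>) where u_j is the displayed integer vector. Then <v, e_j> = <v, u_j> / sqrt(<u_j, u_j>), so |<v, e_j>|^2 = <v, u_j>^2 / <u_j, u_j>.
Coefficients: <v, e_1> = -5/sqrt(10), <v, e_2> = 40/sqrt(235), <v, e_3> = -35/sqrt(5170).
Square and sum: Σ |<v, e_j>|^2 = 105/11.
Compute ||v||^2 = v·v = 10.
Deficit = 10 − 105/11 = 5/11 ≥ 0, confirming Bessel's inequality. (The deficit equals ||v − Σ <v,e_j> e_j||^2, the squared distance from v to span{e_j}.)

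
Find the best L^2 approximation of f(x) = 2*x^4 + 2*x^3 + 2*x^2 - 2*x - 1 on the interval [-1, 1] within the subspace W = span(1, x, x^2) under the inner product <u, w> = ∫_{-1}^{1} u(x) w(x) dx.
g(x) = 26*x^2/7 - 4*x/5 - 41/35

The best approximation g ∈ W is the orthogonal projection of f onto W. Writing g = a_0 + a_1 x + a_2 x^2, the coefficients solve the normal equations G · a = b where
  G_{ij} = <φ_i, φ_j> and b_i = <f, φ_i>, with φ_0 = 1, φ_1 = x, φ_2 = x^2.
G =
  [2, 0, 2/3]
  [0, 2/3, 0]
  [2/3, 0, 2/5],
b = (2/15, -8/15, 74/105).
Solving gives a_0 = -41/35, a_1 = -4/5, a_2 = 26/7, so
  g(x) = 26*x^2/7 - 4*x/5 - 41/35.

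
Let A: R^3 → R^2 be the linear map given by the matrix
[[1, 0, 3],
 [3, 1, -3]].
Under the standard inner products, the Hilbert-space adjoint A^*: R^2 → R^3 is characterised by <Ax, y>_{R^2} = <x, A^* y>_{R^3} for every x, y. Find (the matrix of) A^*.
A^* = A^T =
[[1, 3],
 [0, 1],
 [3, -3]]

For real matrices with standard dot products, the defining identity <Ax, y> = <x, A^* y> gives (Ax)^T y = x^T (A^*) y, i.e. x^T A^T y = x^T (A^*) y. Since this holds for all x, y, we must have A^* = A^T. Therefore
A^* =
[[1, 3],
 [0, 1],
 [3, -3]].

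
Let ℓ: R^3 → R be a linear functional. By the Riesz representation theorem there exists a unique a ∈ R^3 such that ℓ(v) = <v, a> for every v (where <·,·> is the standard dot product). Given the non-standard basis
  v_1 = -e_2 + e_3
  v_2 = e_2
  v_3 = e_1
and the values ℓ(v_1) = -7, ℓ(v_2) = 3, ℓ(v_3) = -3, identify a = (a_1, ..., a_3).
a = (-3, 3, -4)

Write a = (a_1, ..., a_3) in the standard basis. For each basis vector v_i, ℓ(v_i) = <v_i, a> is a linear equation in the a_j's. Collect the n equations into a matrix system V a = ℓ, where row i of V is v_i (expressed in the standard basis). Since V is invertible (lower-triangular with 1s on the diagonal, up to permutation), solve by back-substitution:
  V =
[[0, -1, 1],
 [0, 1, 0],
 [1, 0, 0]]
  V a = (-7, 3, -3)
Solving gives a = (-3, 3, -4).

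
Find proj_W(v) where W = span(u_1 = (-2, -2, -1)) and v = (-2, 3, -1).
proj_W(v) = (2/9, 2/9, 1/9)

Set up U = [u_1 | ... | u_1] ∈ R^(3×1). The projector onto W = col(U) is P = U (U^T U)^(-1) U^T.
Compute U^T U =
  [9],
and U^T v = (-1).
Solve U^T U · c = U^T v for the coefficients: c = (-1/9). The projection is proj_W(v) = U c.
Check: (v - proj_W(v)) · u_1 = 0  (should be 0).
Result: proj_W(v) = (2/9, 2/9, 1/9).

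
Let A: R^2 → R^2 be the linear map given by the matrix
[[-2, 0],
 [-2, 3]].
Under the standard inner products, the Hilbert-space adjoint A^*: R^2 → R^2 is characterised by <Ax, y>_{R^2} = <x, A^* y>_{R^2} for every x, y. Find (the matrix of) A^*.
A^* = A^T =
[[-2, -2],
 [0, 3]]

For real matrices with standard dot products, the defining identity <Ax, y> = <x, A^* y> gives (Ax)^T y = x^T (A^*) y, i.e. x^T A^T y = x^T (A^*) y. Since this holds for all x, y, we must have A^* = A^T. Therefore
A^* =
[[-2, -2],
 [0, 3]].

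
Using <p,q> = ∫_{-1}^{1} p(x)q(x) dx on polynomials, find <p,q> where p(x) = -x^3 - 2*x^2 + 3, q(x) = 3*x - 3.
<p,q> = -76/5

Expand the product: p(x)·q(x) = -3*x^4 - 3*x^3 + 6*x^2 + 9*x - 9.
∫_{-1}^{1} of each monomial x^k gives [2/(k+1) if k even, 0 if k odd]. Integrating term-by-term (or equivalently evaluating the antiderivative F(x) = -3*x^5/5 - 3*x^4/4 + 2*x^3 + 9*x^2/2 - 9*x at the endpoints):
  F(1) − F(−1) = -77/20 − (227/20) = -76/5.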